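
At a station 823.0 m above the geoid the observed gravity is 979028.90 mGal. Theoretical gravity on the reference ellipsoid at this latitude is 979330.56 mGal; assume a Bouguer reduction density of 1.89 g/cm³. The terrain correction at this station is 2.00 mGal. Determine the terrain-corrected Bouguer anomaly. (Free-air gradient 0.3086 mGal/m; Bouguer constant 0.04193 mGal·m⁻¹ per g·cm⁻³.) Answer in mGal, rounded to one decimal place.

-110.9

Free-air correction = 0.3086 × 823.0 = 253.98 mGal
Free-air anomaly = 979028.90 − 979330.56 + (253.98) = -47.68 mGal
Bouguer slab correction = 0.04193 × 1.89 × 823.0 = 65.22 mGal
Simple Bouguer anomaly = -47.68 − (65.22) = -112.90 mGal
Complete Bouguer anomaly = -112.90 + 2.00 = -110.90 mGal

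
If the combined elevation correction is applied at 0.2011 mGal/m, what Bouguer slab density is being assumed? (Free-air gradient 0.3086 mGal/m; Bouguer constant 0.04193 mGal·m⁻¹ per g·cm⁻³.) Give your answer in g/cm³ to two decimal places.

2.56

0.2011 = 0.3086 − 0.04193 × ρ
ρ = (0.3086 − 0.2011) / 0.04193 = 2.56 g/cm³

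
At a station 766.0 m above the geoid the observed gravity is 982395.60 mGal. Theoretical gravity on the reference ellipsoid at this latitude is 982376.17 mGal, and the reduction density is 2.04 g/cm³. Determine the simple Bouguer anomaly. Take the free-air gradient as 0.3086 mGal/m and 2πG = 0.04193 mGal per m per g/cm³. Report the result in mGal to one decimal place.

190.3

Free-air correction = 0.3086 × 766.0 = 236.39 mGal
Free-air anomaly = 982395.60 − 982376.17 + (236.39) = 255.82 mGal
Bouguer slab correction = 0.04193 × 2.04 × 766.0 = 65.52 mGal
Simple Bouguer anomaly = 255.82 − (65.52) = 190.30 mGal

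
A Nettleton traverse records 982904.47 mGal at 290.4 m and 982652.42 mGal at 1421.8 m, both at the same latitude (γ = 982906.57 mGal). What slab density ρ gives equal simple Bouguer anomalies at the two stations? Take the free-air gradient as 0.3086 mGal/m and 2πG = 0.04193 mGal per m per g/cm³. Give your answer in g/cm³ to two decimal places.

Δg_obs = 982652.42 − 982904.47 = -252.05 mGal over Δh = 1421.8 − 290.4 = 1131.4 m
Equal Bouguer anomalies ⇒ Δg_obs + (0.3086 − 0.04193ρ)·Δh = 0
0.3086 − 0.04193ρ = −Δg_obs/Δh = 0.22278
ρ = (0.3086 − 0.22278) / 0.04193 = 2.05 g/cm³

2.05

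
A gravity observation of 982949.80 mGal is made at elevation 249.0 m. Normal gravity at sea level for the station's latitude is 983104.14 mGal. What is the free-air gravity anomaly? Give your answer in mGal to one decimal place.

Free-air correction = 0.3086 × 249.0 = 76.84 mGal
Free-air anomaly = 982949.80 − 983104.14 + (76.84) = -77.50 mGal

-77.5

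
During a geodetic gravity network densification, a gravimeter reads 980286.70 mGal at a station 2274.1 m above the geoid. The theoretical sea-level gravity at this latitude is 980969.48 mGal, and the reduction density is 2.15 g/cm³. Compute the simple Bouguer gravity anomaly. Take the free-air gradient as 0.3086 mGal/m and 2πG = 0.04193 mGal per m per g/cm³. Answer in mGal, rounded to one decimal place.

-186.0

Free-air correction = 0.3086 × 2274.1 = 701.79 mGal
Free-air anomaly = 980286.70 − 980969.48 + (701.79) = 19.01 mGal
Bouguer slab correction = 0.04193 × 2.15 × 2274.1 = 205.01 mGal
Simple Bouguer anomaly = 19.01 − (205.01) = -186.00 mGal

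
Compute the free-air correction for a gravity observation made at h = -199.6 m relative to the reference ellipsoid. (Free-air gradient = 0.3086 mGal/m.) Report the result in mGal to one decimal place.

Free-air correction = 0.3086 × -199.6 = -61.6 mGal

-61.6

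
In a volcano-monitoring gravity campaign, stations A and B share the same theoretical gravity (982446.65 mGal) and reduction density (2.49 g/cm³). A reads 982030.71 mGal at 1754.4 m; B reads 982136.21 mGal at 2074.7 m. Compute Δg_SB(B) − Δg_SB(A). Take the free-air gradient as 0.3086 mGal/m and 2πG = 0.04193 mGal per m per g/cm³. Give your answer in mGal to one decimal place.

Δg_SB(A) = 982030.71 − 982446.65 + 0.3086×1754.4 − 0.04193×2.49×1754.4 = -57.70 mGal
Δg_SB(B) = 982136.21 − 982446.65 + 0.3086×2074.7 − 0.04193×2.49×2074.7 = 113.20 mGal
Difference = 113.20 − (-57.70) = 170.90 mGal

170.9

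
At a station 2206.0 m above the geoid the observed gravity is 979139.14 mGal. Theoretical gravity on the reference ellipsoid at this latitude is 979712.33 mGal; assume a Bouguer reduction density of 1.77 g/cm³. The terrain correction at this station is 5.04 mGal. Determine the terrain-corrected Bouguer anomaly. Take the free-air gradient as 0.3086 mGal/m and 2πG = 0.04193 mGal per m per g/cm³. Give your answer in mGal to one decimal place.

-51.1

Free-air correction = 0.3086 × 2206.0 = 680.77 mGal
Free-air anomaly = 979139.14 − 979712.33 + (680.77) = 107.58 mGal
Bouguer slab correction = 0.04193 × 1.77 × 2206.0 = 163.72 mGal
Simple Bouguer anomaly = 107.58 − (163.72) = -56.14 mGal
Complete Bouguer anomaly = -56.14 + 5.04 = -51.10 mGal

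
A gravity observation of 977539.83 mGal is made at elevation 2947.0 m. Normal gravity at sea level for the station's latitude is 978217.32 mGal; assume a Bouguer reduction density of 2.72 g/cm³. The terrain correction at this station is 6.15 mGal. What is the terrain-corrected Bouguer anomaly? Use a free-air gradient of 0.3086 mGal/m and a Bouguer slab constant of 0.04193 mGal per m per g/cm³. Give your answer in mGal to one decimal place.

Free-air correction = 0.3086 × 2947.0 = 909.44 mGal
Free-air anomaly = 977539.83 − 978217.32 + (909.44) = 231.95 mGal
Bouguer slab correction = 0.04193 × 2.72 × 2947.0 = 336.10 mGal
Simple Bouguer anomaly = 231.95 − (336.10) = -104.15 mGal
Complete Bouguer anomaly = -104.15 + 6.15 = -98.00 mGal

-98.0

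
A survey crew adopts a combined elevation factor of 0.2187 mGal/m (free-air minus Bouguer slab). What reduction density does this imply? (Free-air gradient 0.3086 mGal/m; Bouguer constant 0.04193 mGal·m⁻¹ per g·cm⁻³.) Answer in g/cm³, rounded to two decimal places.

2.14

0.2187 = 0.3086 − 0.04193 × ρ
ρ = (0.3086 − 0.2187) / 0.04193 = 2.14 g/cm³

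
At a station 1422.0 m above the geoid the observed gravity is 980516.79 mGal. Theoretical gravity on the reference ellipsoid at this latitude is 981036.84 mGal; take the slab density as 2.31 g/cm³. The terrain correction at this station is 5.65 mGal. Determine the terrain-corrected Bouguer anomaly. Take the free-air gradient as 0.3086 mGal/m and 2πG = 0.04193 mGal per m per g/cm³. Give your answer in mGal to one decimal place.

-213.3

Free-air correction = 0.3086 × 1422.0 = 438.83 mGal
Free-air anomaly = 980516.79 − 981036.84 + (438.83) = -81.22 mGal
Bouguer slab correction = 0.04193 × 2.31 × 1422.0 = 137.73 mGal
Simple Bouguer anomaly = -81.22 − (137.73) = -218.95 mGal
Complete Bouguer anomaly = -218.95 + 5.65 = -213.30 mGal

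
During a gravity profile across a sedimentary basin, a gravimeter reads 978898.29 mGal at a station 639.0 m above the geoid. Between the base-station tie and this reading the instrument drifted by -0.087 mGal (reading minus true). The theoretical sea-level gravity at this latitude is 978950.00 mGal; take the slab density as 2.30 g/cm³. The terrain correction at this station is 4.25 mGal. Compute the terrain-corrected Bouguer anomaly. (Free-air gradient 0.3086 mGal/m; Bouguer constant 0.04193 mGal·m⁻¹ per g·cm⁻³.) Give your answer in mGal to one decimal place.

Drift-corrected reading = 978898.29 − (-0.087) = 978898.377 mGal
Free-air correction = 0.3086 × 639.0 = 197.20 mGal
Free-air anomaly = 978898.377 − 978950.00 + (197.20) = 145.577 mGal
Bouguer slab correction = 0.04193 × 2.30 × 639.0 = 61.62 mGal
Simple Bouguer anomaly = 145.577 − (61.62) = 83.957 mGal
Complete Bouguer anomaly = 83.957 + 4.25 = 88.207 mGal

88.2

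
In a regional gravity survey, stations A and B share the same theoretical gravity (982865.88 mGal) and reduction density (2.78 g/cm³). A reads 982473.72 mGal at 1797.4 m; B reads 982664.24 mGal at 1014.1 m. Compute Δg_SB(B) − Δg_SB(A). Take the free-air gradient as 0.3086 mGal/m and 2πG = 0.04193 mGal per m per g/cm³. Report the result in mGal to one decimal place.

Δg_SB(A) = 982473.72 − 982865.88 + 0.3086×1797.4 − 0.04193×2.78×1797.4 = -47.00 mGal
Δg_SB(B) = 982664.24 − 982865.88 + 0.3086×1014.1 − 0.04193×2.78×1014.1 = -6.90 mGal
Difference = -6.90 − (-47.00) = 40.10 mGal

40.1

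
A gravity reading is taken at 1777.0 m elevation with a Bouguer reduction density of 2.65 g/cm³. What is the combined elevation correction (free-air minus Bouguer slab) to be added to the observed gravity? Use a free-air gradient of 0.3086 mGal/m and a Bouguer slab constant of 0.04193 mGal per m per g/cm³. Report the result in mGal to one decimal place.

Combined gradient = 0.3086 − 0.04193 × 2.65 = 0.1974855 mGal/m
Combined elevation correction = 0.1974855 × 1777.0 = 350.9 mGal

350.9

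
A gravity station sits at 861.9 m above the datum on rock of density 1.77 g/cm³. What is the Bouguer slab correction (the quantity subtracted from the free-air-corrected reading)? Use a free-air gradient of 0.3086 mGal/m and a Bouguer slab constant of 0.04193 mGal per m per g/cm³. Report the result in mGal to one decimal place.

Bouguer slab correction = 0.04193 × 1.77 × 861.9 = 64.0 mGal

64.0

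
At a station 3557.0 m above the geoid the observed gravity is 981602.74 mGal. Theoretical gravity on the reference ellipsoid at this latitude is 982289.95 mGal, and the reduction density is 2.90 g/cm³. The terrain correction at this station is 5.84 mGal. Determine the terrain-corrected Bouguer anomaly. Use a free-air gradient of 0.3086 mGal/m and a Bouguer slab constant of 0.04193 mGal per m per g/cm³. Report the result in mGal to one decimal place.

-16.2

Free-air correction = 0.3086 × 3557.0 = 1097.69 mGal
Free-air anomaly = 981602.74 − 982289.95 + (1097.69) = 410.48 mGal
Bouguer slab correction = 0.04193 × 2.90 × 3557.0 = 432.52 mGal
Simple Bouguer anomaly = 410.48 − (432.52) = -22.04 mGal
Complete Bouguer anomaly = -22.04 + 5.84 = -16.20 mGal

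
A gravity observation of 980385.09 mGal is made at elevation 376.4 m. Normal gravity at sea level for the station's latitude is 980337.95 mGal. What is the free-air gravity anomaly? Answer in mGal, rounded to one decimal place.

Free-air correction = 0.3086 × 376.4 = 116.16 mGal
Free-air anomaly = 980385.09 − 980337.95 + (116.16) = 163.30 mGal

163.3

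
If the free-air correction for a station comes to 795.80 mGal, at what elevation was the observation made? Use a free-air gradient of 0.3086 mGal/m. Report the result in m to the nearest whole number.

2579

h = 795.80 / 0.3086 = 2578.74 m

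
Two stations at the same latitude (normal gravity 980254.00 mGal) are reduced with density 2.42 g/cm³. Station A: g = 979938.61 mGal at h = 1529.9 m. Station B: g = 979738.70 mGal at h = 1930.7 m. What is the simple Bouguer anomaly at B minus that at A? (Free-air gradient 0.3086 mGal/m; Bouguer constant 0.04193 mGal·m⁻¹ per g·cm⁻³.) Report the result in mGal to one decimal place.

Δg_SB(A) = 979938.61 − 980254.00 + 0.3086×1529.9 − 0.04193×2.42×1529.9 = 1.50 mGal
Δg_SB(B) = 979738.70 − 980254.00 + 0.3086×1930.7 − 0.04193×2.42×1930.7 = -115.40 mGal
Difference = -115.40 − (1.50) = -116.90 mGal

-116.9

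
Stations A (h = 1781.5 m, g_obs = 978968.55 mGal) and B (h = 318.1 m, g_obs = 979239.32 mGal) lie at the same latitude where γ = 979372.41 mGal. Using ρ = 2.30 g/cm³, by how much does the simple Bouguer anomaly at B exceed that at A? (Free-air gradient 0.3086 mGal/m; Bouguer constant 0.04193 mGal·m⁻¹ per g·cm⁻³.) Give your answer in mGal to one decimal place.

-39.7

Δg_SB(A) = 978968.55 − 979372.41 + 0.3086×1781.5 − 0.04193×2.30×1781.5 = -25.90 mGal
Δg_SB(B) = 979239.32 − 979372.41 + 0.3086×318.1 − 0.04193×2.30×318.1 = -65.60 mGal
Difference = -65.60 − (-25.90) = -39.70 mGal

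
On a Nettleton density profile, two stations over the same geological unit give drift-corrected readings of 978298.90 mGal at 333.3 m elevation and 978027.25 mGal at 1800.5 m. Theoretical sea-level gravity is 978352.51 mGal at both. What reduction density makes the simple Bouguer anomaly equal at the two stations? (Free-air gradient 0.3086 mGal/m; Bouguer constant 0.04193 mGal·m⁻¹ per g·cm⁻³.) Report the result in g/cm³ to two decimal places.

Δg_obs = 978027.25 − 978298.90 = -271.65 mGal over Δh = 1800.5 − 333.3 = 1467.2 m
Equal Bouguer anomalies ⇒ Δg_obs + (0.3086 − 0.04193ρ)·Δh = 0
0.3086 − 0.04193ρ = −Δg_obs/Δh = 0.18515
ρ = (0.3086 − 0.18515) / 0.04193 = 2.94 g/cm³

2.94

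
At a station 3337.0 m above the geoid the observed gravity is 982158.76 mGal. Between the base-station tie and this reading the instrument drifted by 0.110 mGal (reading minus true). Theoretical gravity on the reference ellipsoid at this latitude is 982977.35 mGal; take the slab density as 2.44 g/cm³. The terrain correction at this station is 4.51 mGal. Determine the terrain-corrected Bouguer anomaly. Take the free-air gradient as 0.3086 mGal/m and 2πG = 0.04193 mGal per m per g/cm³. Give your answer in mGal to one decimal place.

Drift-corrected reading = 982158.76 − (0.110) = 982158.650 mGal
Free-air correction = 0.3086 × 3337.0 = 1029.80 mGal
Free-air anomaly = 982158.650 − 982977.35 + (1029.80) = 211.100 mGal
Bouguer slab correction = 0.04193 × 2.44 × 3337.0 = 341.41 mGal
Simple Bouguer anomaly = 211.100 − (341.41) = -130.310 mGal
Complete Bouguer anomaly = -130.310 + 4.51 = -125.800 mGal

-125.8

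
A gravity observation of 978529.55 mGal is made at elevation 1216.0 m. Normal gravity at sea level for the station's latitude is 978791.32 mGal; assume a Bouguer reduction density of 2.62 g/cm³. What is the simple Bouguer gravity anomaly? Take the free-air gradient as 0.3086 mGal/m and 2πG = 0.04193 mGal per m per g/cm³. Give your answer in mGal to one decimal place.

Free-air correction = 0.3086 × 1216.0 = 375.26 mGal
Free-air anomaly = 978529.55 − 978791.32 + (375.26) = 113.49 mGal
Bouguer slab correction = 0.04193 × 2.62 × 1216.0 = 133.59 mGal
Simple Bouguer anomaly = 113.49 − (133.59) = -20.10 mGal

-20.1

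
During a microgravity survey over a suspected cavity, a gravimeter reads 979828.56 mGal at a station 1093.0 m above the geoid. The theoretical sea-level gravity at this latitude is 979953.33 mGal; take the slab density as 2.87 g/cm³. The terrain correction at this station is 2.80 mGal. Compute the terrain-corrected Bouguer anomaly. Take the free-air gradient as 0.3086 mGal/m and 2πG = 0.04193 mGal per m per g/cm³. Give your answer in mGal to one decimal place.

Free-air correction = 0.3086 × 1093.0 = 337.30 mGal
Free-air anomaly = 979828.56 − 979953.33 + (337.30) = 212.53 mGal
Bouguer slab correction = 0.04193 × 2.87 × 1093.0 = 131.53 mGal
Simple Bouguer anomaly = 212.53 − (131.53) = 81.00 mGal
Complete Bouguer anomaly = 81.00 + 2.80 = 83.80 mGal

83.8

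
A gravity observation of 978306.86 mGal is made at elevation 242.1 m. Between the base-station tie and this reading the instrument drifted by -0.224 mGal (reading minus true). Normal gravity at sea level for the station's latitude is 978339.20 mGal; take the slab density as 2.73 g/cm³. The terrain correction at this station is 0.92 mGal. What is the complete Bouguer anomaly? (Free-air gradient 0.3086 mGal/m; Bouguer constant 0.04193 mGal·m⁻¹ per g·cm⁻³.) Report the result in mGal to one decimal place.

Drift-corrected reading = 978306.86 − (-0.224) = 978307.084 mGal
Free-air correction = 0.3086 × 242.1 = 74.71 mGal
Free-air anomaly = 978307.084 − 978339.20 + (74.71) = 42.594 mGal
Bouguer slab correction = 0.04193 × 2.73 × 242.1 = 27.71 mGal
Simple Bouguer anomaly = 42.594 − (27.71) = 14.884 mGal
Complete Bouguer anomaly = 14.884 + 0.92 = 15.804 mGal

15.8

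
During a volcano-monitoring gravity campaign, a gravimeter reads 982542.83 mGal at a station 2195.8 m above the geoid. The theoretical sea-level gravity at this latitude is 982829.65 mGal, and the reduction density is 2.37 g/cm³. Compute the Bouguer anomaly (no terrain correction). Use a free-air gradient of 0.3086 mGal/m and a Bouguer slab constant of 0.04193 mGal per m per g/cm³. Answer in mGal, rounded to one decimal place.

172.6

Free-air correction = 0.3086 × 2195.8 = 677.62 mGal
Free-air anomaly = 982542.83 − 982829.65 + (677.62) = 390.80 mGal
Bouguer slab correction = 0.04193 × 2.37 × 2195.8 = 218.21 mGal
Simple Bouguer anomaly = 390.80 − (218.21) = 172.59 mGal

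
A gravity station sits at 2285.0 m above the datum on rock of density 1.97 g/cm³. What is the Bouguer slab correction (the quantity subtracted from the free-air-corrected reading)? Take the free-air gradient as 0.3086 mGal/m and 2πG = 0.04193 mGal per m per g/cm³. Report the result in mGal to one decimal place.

Bouguer slab correction = 0.04193 × 1.97 × 2285.0 = 188.7 mGal

188.7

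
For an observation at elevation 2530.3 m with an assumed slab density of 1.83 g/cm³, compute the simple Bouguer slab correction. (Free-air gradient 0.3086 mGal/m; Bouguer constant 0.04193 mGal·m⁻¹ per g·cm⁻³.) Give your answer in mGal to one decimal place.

194.2

Bouguer slab correction = 0.04193 × 1.83 × 2530.3 = 194.2 mGal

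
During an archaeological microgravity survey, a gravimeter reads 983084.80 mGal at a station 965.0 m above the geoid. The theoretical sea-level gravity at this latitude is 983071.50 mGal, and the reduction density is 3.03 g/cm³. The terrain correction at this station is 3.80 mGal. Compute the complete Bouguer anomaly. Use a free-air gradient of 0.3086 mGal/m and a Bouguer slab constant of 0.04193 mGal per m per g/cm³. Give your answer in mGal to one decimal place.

Free-air correction = 0.3086 × 965.0 = 297.80 mGal
Free-air anomaly = 983084.80 − 983071.50 + (297.80) = 311.10 mGal
Bouguer slab correction = 0.04193 × 3.03 × 965.0 = 122.60 mGal
Simple Bouguer anomaly = 311.10 − (122.60) = 188.50 mGal
Complete Bouguer anomaly = 188.50 + 3.80 = 192.30 mGal

192.3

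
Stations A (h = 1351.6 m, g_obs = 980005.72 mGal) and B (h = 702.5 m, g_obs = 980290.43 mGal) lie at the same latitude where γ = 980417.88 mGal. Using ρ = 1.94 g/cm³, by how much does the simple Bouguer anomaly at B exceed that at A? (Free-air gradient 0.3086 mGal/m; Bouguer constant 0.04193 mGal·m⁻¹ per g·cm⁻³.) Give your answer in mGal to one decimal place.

Δg_SB(A) = 980005.72 − 980417.88 + 0.3086×1351.6 − 0.04193×1.94×1351.6 = -105.00 mGal
Δg_SB(B) = 980290.43 − 980417.88 + 0.3086×702.5 − 0.04193×1.94×702.5 = 32.20 mGal
Difference = 32.20 − (-105.00) = 137.20 mGal

137.2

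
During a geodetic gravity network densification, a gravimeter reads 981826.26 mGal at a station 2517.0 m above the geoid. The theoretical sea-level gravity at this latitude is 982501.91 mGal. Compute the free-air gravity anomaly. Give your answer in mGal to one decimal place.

Free-air correction = 0.3086 × 2517.0 = 776.75 mGal
Free-air anomaly = 981826.26 − 982501.91 + (776.75) = 101.10 mGal

101.1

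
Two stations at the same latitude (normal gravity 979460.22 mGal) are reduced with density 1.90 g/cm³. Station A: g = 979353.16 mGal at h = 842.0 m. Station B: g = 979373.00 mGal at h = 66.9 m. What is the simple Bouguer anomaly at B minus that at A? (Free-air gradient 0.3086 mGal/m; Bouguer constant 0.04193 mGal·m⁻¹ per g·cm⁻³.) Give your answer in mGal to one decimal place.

-157.6

Δg_SB(A) = 979353.16 − 979460.22 + 0.3086×842.0 − 0.04193×1.90×842.0 = 85.70 mGal
Δg_SB(B) = 979373.00 − 979460.22 + 0.3086×66.9 − 0.04193×1.90×66.9 = -71.90 mGal
Difference = -71.90 − (85.70) = -157.60 mGal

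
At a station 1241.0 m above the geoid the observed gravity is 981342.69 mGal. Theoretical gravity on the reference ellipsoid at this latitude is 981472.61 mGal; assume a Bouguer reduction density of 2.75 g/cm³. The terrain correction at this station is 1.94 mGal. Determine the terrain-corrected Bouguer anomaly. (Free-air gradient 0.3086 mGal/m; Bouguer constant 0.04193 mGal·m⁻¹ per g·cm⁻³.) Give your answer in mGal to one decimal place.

111.9

Free-air correction = 0.3086 × 1241.0 = 382.97 mGal
Free-air anomaly = 981342.69 − 981472.61 + (382.97) = 253.05 mGal
Bouguer slab correction = 0.04193 × 2.75 × 1241.0 = 143.10 mGal
Simple Bouguer anomaly = 253.05 − (143.10) = 109.95 mGal
Complete Bouguer anomaly = 109.95 + 1.94 = 111.89 mGal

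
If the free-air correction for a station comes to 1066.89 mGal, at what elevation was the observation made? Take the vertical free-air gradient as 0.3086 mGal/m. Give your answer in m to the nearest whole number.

3457

h = 1066.89 / 0.3086 = 3457.19 m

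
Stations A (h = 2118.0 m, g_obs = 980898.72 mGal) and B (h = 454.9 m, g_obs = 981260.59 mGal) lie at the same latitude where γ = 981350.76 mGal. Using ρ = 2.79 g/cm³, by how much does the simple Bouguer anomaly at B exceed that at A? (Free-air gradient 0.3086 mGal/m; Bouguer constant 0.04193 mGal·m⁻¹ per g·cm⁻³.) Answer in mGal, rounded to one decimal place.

Δg_SB(A) = 980898.72 − 981350.76 + 0.3086×2118.0 − 0.04193×2.79×2118.0 = -46.20 mGal
Δg_SB(B) = 981260.59 − 981350.76 + 0.3086×454.9 − 0.04193×2.79×454.9 = -3.00 mGal
Difference = -3.00 − (-46.20) = 43.20 mGal

43.2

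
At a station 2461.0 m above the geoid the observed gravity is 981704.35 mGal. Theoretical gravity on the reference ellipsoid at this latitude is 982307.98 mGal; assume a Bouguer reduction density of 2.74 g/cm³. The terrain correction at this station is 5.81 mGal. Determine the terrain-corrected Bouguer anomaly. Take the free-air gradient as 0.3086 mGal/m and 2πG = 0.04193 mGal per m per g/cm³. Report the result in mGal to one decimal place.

Free-air correction = 0.3086 × 2461.0 = 759.46 mGal
Free-air anomaly = 981704.35 − 982307.98 + (759.46) = 155.83 mGal
Bouguer slab correction = 0.04193 × 2.74 × 2461.0 = 282.74 mGal
Simple Bouguer anomaly = 155.83 − (282.74) = -126.91 mGal
Complete Bouguer anomaly = -126.91 + 5.81 = -121.10 mGal

-121.1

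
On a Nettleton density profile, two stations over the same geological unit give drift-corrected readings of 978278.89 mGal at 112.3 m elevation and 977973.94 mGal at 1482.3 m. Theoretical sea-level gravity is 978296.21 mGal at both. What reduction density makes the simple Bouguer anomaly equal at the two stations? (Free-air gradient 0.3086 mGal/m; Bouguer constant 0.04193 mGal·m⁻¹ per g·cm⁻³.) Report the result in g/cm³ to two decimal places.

2.05

Δg_obs = 977973.94 − 978278.89 = -304.95 mGal over Δh = 1482.3 − 112.3 = 1370.0 m
Equal Bouguer anomalies ⇒ Δg_obs + (0.3086 − 0.04193ρ)·Δh = 0
0.3086 − 0.04193ρ = −Δg_obs/Δh = 0.22259
ρ = (0.3086 − 0.22259) / 0.04193 = 2.05 g/cm³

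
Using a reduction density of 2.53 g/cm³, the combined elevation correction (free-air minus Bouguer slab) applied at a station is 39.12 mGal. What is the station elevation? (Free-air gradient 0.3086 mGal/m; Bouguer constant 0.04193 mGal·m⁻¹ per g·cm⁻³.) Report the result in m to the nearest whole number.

193

Combined gradient = 0.3086 − 0.04193 × 2.53 = 0.2025171 mGal/m
h = 39.12 / 0.2025171 = 193.17 m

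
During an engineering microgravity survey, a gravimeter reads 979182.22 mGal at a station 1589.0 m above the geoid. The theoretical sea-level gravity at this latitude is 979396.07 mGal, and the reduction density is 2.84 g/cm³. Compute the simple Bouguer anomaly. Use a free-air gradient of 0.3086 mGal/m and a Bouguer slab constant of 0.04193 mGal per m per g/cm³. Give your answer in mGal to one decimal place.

87.3

Free-air correction = 0.3086 × 1589.0 = 490.37 mGal
Free-air anomaly = 979182.22 − 979396.07 + (490.37) = 276.52 mGal
Bouguer slab correction = 0.04193 × 2.84 × 1589.0 = 189.22 mGal
Simple Bouguer anomaly = 276.52 − (189.22) = 87.30 mGal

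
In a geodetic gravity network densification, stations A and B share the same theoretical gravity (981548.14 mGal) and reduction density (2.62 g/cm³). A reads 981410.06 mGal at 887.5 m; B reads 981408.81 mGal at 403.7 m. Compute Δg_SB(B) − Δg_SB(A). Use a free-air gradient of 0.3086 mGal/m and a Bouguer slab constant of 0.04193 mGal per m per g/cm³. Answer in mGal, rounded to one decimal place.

-97.4

Δg_SB(A) = 981410.06 − 981548.14 + 0.3086×887.5 − 0.04193×2.62×887.5 = 38.30 mGal
Δg_SB(B) = 981408.81 − 981548.14 + 0.3086×403.7 − 0.04193×2.62×403.7 = -59.10 mGal
Difference = -59.10 − (38.30) = -97.40 mGal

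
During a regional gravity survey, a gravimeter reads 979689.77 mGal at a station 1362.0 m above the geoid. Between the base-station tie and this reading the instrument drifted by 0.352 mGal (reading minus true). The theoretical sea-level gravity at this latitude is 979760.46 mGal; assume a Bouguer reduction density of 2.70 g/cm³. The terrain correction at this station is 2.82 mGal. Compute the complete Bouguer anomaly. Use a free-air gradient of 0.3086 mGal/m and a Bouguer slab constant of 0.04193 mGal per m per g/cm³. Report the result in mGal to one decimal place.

197.9

Drift-corrected reading = 979689.77 − (0.352) = 979689.418 mGal
Free-air correction = 0.3086 × 1362.0 = 420.31 mGal
Free-air anomaly = 979689.418 − 979760.46 + (420.31) = 349.268 mGal
Bouguer slab correction = 0.04193 × 2.70 × 1362.0 = 154.19 mGal
Simple Bouguer anomaly = 349.268 − (154.19) = 195.078 mGal
Complete Bouguer anomaly = 195.078 + 2.82 = 197.898 mGal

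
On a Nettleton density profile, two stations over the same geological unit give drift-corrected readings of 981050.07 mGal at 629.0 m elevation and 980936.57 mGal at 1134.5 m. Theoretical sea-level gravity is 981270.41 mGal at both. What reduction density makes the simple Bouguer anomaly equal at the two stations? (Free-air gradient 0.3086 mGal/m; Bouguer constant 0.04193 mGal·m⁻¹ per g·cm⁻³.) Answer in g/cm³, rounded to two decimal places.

2.01

Δg_obs = 980936.57 − 981050.07 = -113.50 mGal over Δh = 1134.5 − 629.0 = 505.5 m
Equal Bouguer anomalies ⇒ Δg_obs + (0.3086 − 0.04193ρ)·Δh = 0
0.3086 − 0.04193ρ = −Δg_obs/Δh = 0.22453
ρ = (0.3086 − 0.22453) / 0.04193 = 2.01 g/cm³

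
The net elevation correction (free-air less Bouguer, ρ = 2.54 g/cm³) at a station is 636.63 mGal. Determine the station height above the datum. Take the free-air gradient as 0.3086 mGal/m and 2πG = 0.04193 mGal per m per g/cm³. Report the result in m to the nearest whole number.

3150

Combined gradient = 0.3086 − 0.04193 × 2.54 = 0.2020978 mGal/m
h = 636.63 / 0.2020978 = 3150.11 m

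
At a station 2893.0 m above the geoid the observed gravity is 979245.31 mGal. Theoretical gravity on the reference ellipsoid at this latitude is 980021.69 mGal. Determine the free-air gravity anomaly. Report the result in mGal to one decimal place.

Free-air correction = 0.3086 × 2893.0 = 892.78 mGal
Free-air anomaly = 979245.31 − 980021.69 + (892.78) = 116.40 mGal

116.4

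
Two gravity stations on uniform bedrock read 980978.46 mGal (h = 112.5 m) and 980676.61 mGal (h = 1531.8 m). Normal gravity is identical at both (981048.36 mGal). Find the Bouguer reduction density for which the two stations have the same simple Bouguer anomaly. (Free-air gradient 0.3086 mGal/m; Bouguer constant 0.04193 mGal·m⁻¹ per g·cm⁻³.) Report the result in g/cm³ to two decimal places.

2.29

Δg_obs = 980676.61 − 980978.46 = -301.85 mGal over Δh = 1531.8 − 112.5 = 1419.3 m
Equal Bouguer anomalies ⇒ Δg_obs + (0.3086 − 0.04193ρ)·Δh = 0
0.3086 − 0.04193ρ = −Δg_obs/Δh = 0.21268
ρ = (0.3086 − 0.21268) / 0.04193 = 2.29 g/cm³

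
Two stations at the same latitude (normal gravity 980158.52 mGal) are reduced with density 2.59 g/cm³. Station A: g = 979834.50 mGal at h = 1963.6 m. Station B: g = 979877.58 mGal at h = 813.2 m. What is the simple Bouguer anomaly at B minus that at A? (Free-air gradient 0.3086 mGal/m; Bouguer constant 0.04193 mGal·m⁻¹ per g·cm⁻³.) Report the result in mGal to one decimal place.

Δg_SB(A) = 979834.50 − 980158.52 + 0.3086×1963.6 − 0.04193×2.59×1963.6 = 68.70 mGal
Δg_SB(B) = 979877.58 − 980158.52 + 0.3086×813.2 − 0.04193×2.59×813.2 = -118.30 mGal
Difference = -118.30 − (68.70) = -187.00 mGal

-187.0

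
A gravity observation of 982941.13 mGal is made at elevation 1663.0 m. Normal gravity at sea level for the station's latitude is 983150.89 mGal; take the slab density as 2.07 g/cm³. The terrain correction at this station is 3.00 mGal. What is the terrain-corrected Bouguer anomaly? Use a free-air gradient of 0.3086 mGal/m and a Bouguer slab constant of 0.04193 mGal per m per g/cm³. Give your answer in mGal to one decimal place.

Free-air correction = 0.3086 × 1663.0 = 513.20 mGal
Free-air anomaly = 982941.13 − 983150.89 + (513.20) = 303.44 mGal
Bouguer slab correction = 0.04193 × 2.07 × 1663.0 = 144.34 mGal
Simple Bouguer anomaly = 303.44 − (144.34) = 159.10 mGal
Complete Bouguer anomaly = 159.10 + 3.00 = 162.10 mGal

162.1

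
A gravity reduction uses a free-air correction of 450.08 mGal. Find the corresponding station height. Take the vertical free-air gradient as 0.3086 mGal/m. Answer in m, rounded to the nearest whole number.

h = 450.08 / 0.3086 = 1458.46 m

1458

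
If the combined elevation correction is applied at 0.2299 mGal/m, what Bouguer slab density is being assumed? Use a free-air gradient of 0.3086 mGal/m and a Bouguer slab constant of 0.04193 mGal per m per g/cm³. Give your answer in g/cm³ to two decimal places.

1.88

0.2299 = 0.3086 − 0.04193 × ρ
ρ = (0.3086 − 0.2299) / 0.04193 = 1.88 g/cm³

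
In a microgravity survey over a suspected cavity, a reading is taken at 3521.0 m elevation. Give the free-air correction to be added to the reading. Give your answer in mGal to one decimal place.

Free-air correction = 0.3086 × 3521.0 = 1086.6 mGal

1086.6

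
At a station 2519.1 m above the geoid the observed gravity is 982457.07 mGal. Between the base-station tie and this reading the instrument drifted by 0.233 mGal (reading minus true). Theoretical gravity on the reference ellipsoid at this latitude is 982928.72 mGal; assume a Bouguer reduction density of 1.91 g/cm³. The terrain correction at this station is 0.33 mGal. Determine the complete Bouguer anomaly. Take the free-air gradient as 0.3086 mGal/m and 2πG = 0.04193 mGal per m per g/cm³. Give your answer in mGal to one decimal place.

Drift-corrected reading = 982457.07 − (0.233) = 982456.837 mGal
Free-air correction = 0.3086 × 2519.1 = 777.39 mGal
Free-air anomaly = 982456.837 − 982928.72 + (777.39) = 305.507 mGal
Bouguer slab correction = 0.04193 × 1.91 × 2519.1 = 201.75 mGal
Simple Bouguer anomaly = 305.507 − (201.75) = 103.757 mGal
Complete Bouguer anomaly = 103.757 + 0.33 = 104.087 mGal

104.1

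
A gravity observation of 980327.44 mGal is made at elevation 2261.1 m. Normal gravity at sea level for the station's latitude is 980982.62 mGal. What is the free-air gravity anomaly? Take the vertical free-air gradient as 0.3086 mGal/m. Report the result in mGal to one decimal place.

42.6

Free-air correction = 0.3086 × 2261.1 = 697.78 mGal
Free-air anomaly = 980327.44 − 980982.62 + (697.78) = 42.60 mGal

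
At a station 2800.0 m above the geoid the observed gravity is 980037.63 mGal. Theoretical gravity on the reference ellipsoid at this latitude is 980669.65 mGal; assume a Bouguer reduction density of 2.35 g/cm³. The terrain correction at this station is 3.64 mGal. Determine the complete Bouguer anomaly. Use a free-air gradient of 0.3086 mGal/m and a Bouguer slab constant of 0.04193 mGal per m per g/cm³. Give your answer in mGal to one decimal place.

Free-air correction = 0.3086 × 2800.0 = 864.08 mGal
Free-air anomaly = 980037.63 − 980669.65 + (864.08) = 232.06 mGal
Bouguer slab correction = 0.04193 × 2.35 × 2800.0 = 275.90 mGal
Simple Bouguer anomaly = 232.06 − (275.90) = -43.84 mGal
Complete Bouguer anomaly = -43.84 + 3.64 = -40.20 mGal

-40.2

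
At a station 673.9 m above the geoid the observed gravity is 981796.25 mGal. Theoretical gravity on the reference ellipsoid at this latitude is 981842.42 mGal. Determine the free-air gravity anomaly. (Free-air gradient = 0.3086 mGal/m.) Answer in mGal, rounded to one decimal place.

Free-air correction = 0.3086 × 673.9 = 207.97 mGal
Free-air anomaly = 981796.25 − 981842.42 + (207.97) = 161.80 mGal

161.8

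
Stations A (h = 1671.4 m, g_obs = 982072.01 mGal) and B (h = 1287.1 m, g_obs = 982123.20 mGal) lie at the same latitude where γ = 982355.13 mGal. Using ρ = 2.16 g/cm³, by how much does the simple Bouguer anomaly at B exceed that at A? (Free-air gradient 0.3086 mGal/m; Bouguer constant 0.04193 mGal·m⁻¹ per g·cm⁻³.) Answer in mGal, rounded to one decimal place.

-32.6

Δg_SB(A) = 982072.01 − 982355.13 + 0.3086×1671.4 − 0.04193×2.16×1671.4 = 81.30 mGal
Δg_SB(B) = 982123.20 − 982355.13 + 0.3086×1287.1 − 0.04193×2.16×1287.1 = 48.70 mGal
Difference = 48.70 − (81.30) = -32.60 mGal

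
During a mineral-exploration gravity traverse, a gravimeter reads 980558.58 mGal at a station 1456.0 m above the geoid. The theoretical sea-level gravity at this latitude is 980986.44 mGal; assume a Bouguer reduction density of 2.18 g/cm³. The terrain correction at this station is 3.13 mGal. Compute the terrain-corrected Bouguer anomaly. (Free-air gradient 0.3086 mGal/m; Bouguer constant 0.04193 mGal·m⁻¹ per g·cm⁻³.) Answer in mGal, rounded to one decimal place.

Free-air correction = 0.3086 × 1456.0 = 449.32 mGal
Free-air anomaly = 980558.58 − 980986.44 + (449.32) = 21.46 mGal
Bouguer slab correction = 0.04193 × 2.18 × 1456.0 = 133.09 mGal
Simple Bouguer anomaly = 21.46 − (133.09) = -111.63 mGal
Complete Bouguer anomaly = -111.63 + 3.13 = -108.50 mGal

-108.5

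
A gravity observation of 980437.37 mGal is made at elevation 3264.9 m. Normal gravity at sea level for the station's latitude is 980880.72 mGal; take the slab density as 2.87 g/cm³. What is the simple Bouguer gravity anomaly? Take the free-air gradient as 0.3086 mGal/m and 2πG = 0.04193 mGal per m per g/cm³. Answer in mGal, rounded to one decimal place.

Free-air correction = 0.3086 × 3264.9 = 1007.55 mGal
Free-air anomaly = 980437.37 − 980880.72 + (1007.55) = 564.20 mGal
Bouguer slab correction = 0.04193 × 2.87 × 3264.9 = 392.90 mGal
Simple Bouguer anomaly = 564.20 − (392.90) = 171.30 mGal

171.3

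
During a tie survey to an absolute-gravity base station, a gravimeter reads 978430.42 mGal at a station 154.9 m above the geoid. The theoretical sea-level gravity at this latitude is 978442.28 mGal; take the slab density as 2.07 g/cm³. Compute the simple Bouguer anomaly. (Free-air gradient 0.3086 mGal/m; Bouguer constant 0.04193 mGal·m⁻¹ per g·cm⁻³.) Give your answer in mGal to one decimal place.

22.5

Free-air correction = 0.3086 × 154.9 = 47.80 mGal
Free-air anomaly = 978430.42 − 978442.28 + (47.80) = 35.94 mGal
Bouguer slab correction = 0.04193 × 2.07 × 154.9 = 13.44 mGal
Simple Bouguer anomaly = 35.94 − (13.44) = 22.50 mGal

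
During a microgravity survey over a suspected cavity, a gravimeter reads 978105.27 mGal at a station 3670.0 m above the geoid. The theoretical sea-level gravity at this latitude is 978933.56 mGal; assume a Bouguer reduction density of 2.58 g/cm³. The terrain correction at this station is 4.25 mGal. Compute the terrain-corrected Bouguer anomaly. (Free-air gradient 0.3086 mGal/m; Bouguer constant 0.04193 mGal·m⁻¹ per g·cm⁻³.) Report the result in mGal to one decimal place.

-88.5

Free-air correction = 0.3086 × 3670.0 = 1132.56 mGal
Free-air anomaly = 978105.27 − 978933.56 + (1132.56) = 304.27 mGal
Bouguer slab correction = 0.04193 × 2.58 × 3670.0 = 397.02 mGal
Simple Bouguer anomaly = 304.27 − (397.02) = -92.75 mGal
Complete Bouguer anomaly = -92.75 + 4.25 = -88.50 mGal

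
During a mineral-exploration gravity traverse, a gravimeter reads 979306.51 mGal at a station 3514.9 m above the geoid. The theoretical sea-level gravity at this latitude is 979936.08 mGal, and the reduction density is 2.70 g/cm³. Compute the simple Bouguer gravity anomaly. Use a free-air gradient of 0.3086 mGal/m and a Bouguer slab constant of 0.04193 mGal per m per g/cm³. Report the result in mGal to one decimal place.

Free-air correction = 0.3086 × 3514.9 = 1084.70 mGal
Free-air anomaly = 979306.51 − 979936.08 + (1084.70) = 455.13 mGal
Bouguer slab correction = 0.04193 × 2.70 × 3514.9 = 397.93 mGal
Simple Bouguer anomaly = 455.13 − (397.93) = 57.20 mGal

57.2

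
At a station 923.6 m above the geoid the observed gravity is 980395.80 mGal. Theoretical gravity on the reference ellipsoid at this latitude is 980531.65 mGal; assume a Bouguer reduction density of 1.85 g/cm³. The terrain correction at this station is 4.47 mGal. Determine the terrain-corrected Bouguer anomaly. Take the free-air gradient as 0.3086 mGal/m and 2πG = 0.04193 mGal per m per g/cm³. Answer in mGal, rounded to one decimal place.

82.0

Free-air correction = 0.3086 × 923.6 = 285.02 mGal
Free-air anomaly = 980395.80 − 980531.65 + (285.02) = 149.17 mGal
Bouguer slab correction = 0.04193 × 1.85 × 923.6 = 71.64 mGal
Simple Bouguer anomaly = 149.17 − (71.64) = 77.53 mGal
Complete Bouguer anomaly = 77.53 + 4.47 = 82.00 mGal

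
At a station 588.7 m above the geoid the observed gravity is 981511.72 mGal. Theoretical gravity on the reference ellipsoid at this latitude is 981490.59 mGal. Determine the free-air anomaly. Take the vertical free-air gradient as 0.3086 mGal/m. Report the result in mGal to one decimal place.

202.8

Free-air correction = 0.3086 × 588.7 = 181.67 mGal
Free-air anomaly = 981511.72 − 981490.59 + (181.67) = 202.80 mGal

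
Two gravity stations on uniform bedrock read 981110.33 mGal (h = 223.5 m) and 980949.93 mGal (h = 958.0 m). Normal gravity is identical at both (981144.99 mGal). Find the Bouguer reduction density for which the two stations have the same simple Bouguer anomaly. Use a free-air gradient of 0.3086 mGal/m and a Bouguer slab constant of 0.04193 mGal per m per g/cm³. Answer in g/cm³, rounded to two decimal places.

2.15

Δg_obs = 980949.93 − 981110.33 = -160.40 mGal over Δh = 958.0 − 223.5 = 734.5 m
Equal Bouguer anomalies ⇒ Δg_obs + (0.3086 − 0.04193ρ)·Δh = 0
0.3086 − 0.04193ρ = −Δg_obs/Δh = 0.21838
ρ = (0.3086 − 0.21838) / 0.04193 = 2.15 g/cm³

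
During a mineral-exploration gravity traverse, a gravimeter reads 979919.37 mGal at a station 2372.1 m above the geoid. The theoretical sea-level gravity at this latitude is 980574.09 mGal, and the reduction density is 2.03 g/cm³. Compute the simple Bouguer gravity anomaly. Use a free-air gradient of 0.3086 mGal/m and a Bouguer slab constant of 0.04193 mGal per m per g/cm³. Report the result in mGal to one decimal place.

-124.6

Free-air correction = 0.3086 × 2372.1 = 732.03 mGal
Free-air anomaly = 979919.37 − 980574.09 + (732.03) = 77.31 mGal
Bouguer slab correction = 0.04193 × 2.03 × 2372.1 = 201.91 mGal
Simple Bouguer anomaly = 77.31 − (201.91) = -124.60 mGal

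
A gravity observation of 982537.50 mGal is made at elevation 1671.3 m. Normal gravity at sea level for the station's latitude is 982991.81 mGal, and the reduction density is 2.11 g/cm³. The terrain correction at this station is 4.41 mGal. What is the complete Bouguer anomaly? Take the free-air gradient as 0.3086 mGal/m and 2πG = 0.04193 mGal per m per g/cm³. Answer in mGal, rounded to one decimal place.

-82.0

Free-air correction = 0.3086 × 1671.3 = 515.76 mGal
Free-air anomaly = 982537.50 − 982991.81 + (515.76) = 61.45 mGal
Bouguer slab correction = 0.04193 × 2.11 × 1671.3 = 147.86 mGal
Simple Bouguer anomaly = 61.45 − (147.86) = -86.41 mGal
Complete Bouguer anomaly = -86.41 + 4.41 = -82.00 mGal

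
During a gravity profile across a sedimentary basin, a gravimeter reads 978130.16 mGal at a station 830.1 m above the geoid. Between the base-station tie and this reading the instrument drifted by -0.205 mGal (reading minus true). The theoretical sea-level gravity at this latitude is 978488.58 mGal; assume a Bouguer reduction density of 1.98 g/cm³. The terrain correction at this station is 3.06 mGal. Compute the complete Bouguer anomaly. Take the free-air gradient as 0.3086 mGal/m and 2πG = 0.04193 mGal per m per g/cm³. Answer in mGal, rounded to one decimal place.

-167.9

Drift-corrected reading = 978130.16 − (-0.205) = 978130.365 mGal
Free-air correction = 0.3086 × 830.1 = 256.17 mGal
Free-air anomaly = 978130.365 − 978488.58 + (256.17) = -102.045 mGal
Bouguer slab correction = 0.04193 × 1.98 × 830.1 = 68.92 mGal
Simple Bouguer anomaly = -102.045 − (68.92) = -170.965 mGal
Complete Bouguer anomaly = -170.965 + 3.06 = -167.905 mGal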